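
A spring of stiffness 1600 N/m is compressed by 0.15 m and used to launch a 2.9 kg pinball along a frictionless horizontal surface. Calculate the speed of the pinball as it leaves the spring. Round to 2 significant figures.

v = 3.5 m/s

The pinball leaves the spring when the spring is at natural length, so ½kx² = ½mv²
v = x√(k/m) = 0.15 × √(1600/2.9) = 3.523 m/s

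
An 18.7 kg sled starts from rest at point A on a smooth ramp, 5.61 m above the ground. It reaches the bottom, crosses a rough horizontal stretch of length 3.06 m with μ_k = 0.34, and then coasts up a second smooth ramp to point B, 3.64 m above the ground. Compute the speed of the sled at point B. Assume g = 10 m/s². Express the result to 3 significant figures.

Energy at A: mgh₁ = (18.7)(10)(5.61) = 1049.1 J
Friction loss: W_f = μ_k mg d = 194.6 J
At B: ½mv² + mgh₂ = mgh₁ − W_f
½mv² = 1049.1 − 194.6 − 680.68 = 173.84 J
v = √(2 × 173.84/18.7) = 4.312 m/s

v = 4.31 m/s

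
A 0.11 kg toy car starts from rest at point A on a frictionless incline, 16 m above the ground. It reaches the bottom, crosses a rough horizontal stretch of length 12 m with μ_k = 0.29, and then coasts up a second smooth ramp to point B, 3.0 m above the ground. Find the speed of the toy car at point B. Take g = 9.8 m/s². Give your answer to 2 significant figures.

v = 14 m/s

Energy at A: mgh₁ = (0.11)(9.8)(16) = 17.248 J
Friction loss: W_f = μ_k mg d = 3.751 J
At B: ½mv² + mgh₂ = mgh₁ − W_f
½mv² = 17.248 − 3.751 − 3.2340 = 10.263 J
v = √(2 × 10.263/0.11) = 13.66 m/s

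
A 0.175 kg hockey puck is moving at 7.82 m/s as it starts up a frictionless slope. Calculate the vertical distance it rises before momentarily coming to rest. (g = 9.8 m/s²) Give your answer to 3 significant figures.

Setting KE at the bottom equal to PE gained: ½mv² = mgh
h = v²/(2g) = 7.82²/(2 × 9.8) = 3.120 m

h = 3.12 m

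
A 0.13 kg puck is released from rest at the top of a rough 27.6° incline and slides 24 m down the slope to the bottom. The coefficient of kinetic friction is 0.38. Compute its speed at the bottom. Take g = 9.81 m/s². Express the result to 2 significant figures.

Taking the bottom as reference, mgh = ½mv² + μ_k N L with h = L sinθ, N = mg cosθ:
mgh = mgL sinθ = (0.13)(9.81)(24)sin27.6° = 14.180 J
W_f = μ_k mg cosθ · L = (0.38)(0.13)(9.81)cos27.6°·24 = 10.31 J
½mv² = 14.180 − 10.31 = 3.8730 J
v = √(2 × 3.8730/0.13) = 7.719 m/s

v = 7.7 m/s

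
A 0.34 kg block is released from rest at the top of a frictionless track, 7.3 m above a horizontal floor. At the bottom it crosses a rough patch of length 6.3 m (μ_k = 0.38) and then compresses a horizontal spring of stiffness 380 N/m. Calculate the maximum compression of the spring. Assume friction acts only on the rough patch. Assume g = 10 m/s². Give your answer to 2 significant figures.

Initial energy: E₁ = mgh = (0.34)(10)(7.3) = 24.820 J
Friction removes W_f = μ_k mg d = (0.38)(0.34)(10)(6.3) = 8.140 J
Energy reaching the spring: E = 24.820 − 8.140 = 16.680 J
At max compression ½kx² = E ⇒ x = √(2E/k) = √(2 × 16.680/380) = 0.2963 m

x = 0.30 m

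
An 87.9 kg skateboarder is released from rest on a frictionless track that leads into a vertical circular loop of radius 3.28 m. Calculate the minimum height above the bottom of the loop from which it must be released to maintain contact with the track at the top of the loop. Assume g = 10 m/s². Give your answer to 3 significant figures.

h = 8.20 m

At the top, for minimum speed gravity alone supplies the centripetal force: mg = mv_top²/r ⇒ v_top² = gr = 32.80 m²/s²
Energy conservation from release height h to the top (height 2r): mgh = ½mv_top² + mg(2r)
h = v_top²/(2g) + 2r = r/2 + 2r = 5r/2 = 8.200 m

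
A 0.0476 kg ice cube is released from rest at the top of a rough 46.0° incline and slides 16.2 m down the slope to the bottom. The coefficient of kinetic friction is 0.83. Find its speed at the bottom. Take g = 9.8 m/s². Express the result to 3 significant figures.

v = 6.73 m/s

Taking the bottom as reference, mgh = ½mv² + μ_k N L with h = L sinθ, N = mg cosθ:
mgh = mgL sinθ = (0.0476)(9.8)(16.2)sin46.0° = 5.4360 J
W_f = μ_k mg cosθ · L = (0.83)(0.0476)(9.8)cos46.0°·16.2 = 4.357 J
½mv² = 5.4360 − 4.357 = 1.0789 J
v = √(2 × 1.0789/0.0476) = 6.733 m/s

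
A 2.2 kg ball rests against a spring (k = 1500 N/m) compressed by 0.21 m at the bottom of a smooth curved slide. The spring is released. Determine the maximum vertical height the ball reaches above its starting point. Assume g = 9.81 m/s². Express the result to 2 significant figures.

All spring PE becomes gravitational PE at the highest point: ½kx² = mgh
h = kx²/(2mg) = (1500)(0.21)²/(2 × 2.2 × 9.81) = 1.533 m

h = 1.5 m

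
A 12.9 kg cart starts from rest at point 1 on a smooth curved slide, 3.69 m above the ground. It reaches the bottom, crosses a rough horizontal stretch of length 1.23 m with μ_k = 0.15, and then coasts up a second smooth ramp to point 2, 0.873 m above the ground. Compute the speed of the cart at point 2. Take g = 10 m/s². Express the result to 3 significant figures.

v = 7.26 m/s

Energy at 1: mgh₁ = (12.9)(10)(3.69) = 476.01 J
Friction loss: W_f = μ_k mg d = 23.80 J
At 2: ½mv² + mgh₂ = mgh₁ − W_f
½mv² = 476.01 − 23.80 − 112.62 = 339.59 J
v = √(2 × 339.59/12.9) = 7.256 m/s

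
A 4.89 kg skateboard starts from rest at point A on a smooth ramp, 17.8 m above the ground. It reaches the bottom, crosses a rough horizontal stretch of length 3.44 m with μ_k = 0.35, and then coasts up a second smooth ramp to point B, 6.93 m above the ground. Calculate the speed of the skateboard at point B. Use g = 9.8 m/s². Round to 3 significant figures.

Energy at A: mgh₁ = (4.89)(9.8)(17.8) = 853.01 J
Friction loss: W_f = μ_k mg d = 57.70 J
At B: ½mv² + mgh₂ = mgh₁ − W_f
½mv² = 853.01 − 57.70 − 332.10 = 463.21 J
v = √(2 × 463.21/4.89) = 13.76 m/s

v = 13.8 m/s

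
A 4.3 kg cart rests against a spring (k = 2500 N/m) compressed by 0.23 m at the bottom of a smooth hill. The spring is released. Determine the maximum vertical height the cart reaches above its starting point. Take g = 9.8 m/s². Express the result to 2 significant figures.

All spring PE becomes gravitational PE at the highest point: ½kx² = mgh
h = kx²/(2mg) = (2500)(0.23)²/(2 × 4.3 × 9.8) = 1.569 m

h = 1.6 m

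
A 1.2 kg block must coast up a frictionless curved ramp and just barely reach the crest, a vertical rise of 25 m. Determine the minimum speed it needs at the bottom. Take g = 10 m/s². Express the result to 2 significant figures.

v = 22 m/s

At the top it is momentarily at rest, so all KE converts to PE: ½mv² = mgh
v = √(2gh) = √(2 × 10 × 25) = 22.36 m/s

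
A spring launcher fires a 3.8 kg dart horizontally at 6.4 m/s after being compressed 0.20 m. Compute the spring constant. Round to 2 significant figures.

Energy stored in the spring equals the launch KE: ½kx² = ½mv²
k = mv²/x² = (3.8)(6.4)²/(0.20)² = 3891 N/m

k = 3900 N/m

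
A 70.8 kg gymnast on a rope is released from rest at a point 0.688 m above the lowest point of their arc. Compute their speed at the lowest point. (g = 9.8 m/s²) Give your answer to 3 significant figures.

v = 3.67 m/s

By conservation of mechanical energy, mgh = ½mv²
v = √(2gh) = √(2 × 9.8 × 0.688) = √13.485 = 3.672 m/s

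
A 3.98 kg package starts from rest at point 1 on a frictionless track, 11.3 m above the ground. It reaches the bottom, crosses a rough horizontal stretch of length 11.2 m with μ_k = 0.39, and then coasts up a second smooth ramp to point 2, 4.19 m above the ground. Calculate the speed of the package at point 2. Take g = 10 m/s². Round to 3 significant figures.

Energy at 1: mgh₁ = (3.98)(10)(11.3) = 449.74 J
Friction loss: W_f = μ_k mg d = 173.8 J
At 2: ½mv² + mgh₂ = mgh₁ − W_f
½mv² = 449.74 − 173.8 − 166.76 = 109.13 J
v = √(2 × 109.13/3.98) = 7.405 m/s

v = 7.41 m/s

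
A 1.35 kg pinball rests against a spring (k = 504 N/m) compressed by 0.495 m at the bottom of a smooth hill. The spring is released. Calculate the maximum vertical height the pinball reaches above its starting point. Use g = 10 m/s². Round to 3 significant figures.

h = 4.57 m

All spring PE becomes gravitational PE at the highest point: ½kx² = mgh
h = kx²/(2mg) = (504)(0.495)²/(2 × 1.35 × 10) = 4.574 m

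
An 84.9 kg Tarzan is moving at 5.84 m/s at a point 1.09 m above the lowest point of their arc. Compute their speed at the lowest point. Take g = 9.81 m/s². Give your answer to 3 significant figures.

Energy conservation between the two points: ½mv₀² + mgh = ½mv²
v² = v₀² + 2gh = (5.84)² + 2(9.81)(1.09) = 55.491
v = √55.491 = 7.449 m/s

v = 7.45 m/s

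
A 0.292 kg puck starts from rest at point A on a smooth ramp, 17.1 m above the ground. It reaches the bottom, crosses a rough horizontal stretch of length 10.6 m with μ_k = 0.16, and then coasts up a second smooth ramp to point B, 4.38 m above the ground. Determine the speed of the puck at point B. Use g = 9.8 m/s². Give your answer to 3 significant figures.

Energy at A: mgh₁ = (0.292)(9.8)(17.1) = 48.933 J
Friction loss: W_f = μ_k mg d = 4.853 J
At B: ½mv² + mgh₂ = mgh₁ − W_f
½mv² = 48.933 − 4.853 − 12.534 = 31.546 J
v = √(2 × 31.546/0.292) = 14.70 m/s

v = 14.7 m/s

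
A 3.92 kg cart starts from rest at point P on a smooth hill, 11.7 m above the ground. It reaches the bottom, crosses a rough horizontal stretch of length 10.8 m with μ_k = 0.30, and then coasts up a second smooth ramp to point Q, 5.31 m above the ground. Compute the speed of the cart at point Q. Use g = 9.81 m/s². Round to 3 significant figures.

v = 7.86 m/s

Energy at P: mgh₁ = (3.92)(9.81)(11.7) = 449.93 J
Friction loss: W_f = μ_k mg d = 124.6 J
At Q: ½mv² + mgh₂ = mgh₁ − W_f
½mv² = 449.93 − 124.6 − 204.20 = 121.13 J
v = √(2 × 121.13/3.92) = 7.861 m/s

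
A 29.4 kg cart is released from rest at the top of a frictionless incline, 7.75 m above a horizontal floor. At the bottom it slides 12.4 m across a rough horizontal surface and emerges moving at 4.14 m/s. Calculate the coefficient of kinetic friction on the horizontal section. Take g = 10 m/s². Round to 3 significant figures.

Energy bookkeeping (friction removes W_f = μ_k N d):
mgh = ½mv² + μ_k m g d
mgh = 2278.5 J; ½mv² = 251.95 J
W_f = 2278.5 − 251.95 = 2027 J
μ_k = W_f/(mg·d) = 2027/(294.0 × 12.4) = 0.5559

μ_k = 0.556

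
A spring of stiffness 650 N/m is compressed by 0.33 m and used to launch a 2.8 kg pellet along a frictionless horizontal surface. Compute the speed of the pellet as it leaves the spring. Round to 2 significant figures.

The pellet leaves the spring when the spring is at natural length, so ½kx² = ½mv²
v = x√(k/m) = 0.33 × √(650/2.8) = 5.028 m/s

v = 5.0 m/s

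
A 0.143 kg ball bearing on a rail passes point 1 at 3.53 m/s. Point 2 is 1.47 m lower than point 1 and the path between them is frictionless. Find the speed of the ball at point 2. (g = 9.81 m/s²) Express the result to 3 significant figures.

By conservation of mechanical energy, ½mv₀² + mgh = ½mv²
v² = v₀² + 2gh = (3.53)² + 2(9.81)(1.47) = 41.302
v = √41.302 = 6.427 m/s

v = 6.43 m/s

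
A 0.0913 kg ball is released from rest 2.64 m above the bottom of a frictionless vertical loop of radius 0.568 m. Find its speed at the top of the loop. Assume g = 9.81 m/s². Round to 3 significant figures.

Energy conservation: mgh = ½mv_top² + mg(2r)
v_top² = 2g(h − 2r) = 2(9.81)(2.64 − 1.136) = 29.51
v_top = 5.432 m/s

v = 5.43 m/s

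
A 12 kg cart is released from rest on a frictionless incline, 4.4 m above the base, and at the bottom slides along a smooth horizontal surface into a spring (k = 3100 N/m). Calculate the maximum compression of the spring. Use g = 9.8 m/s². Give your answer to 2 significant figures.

Energy conservation (no friction) from release to max compression: mgh = ½kx²
x = √(2mgh/k) = √(2 × 12 × 9.8 × 4.4 / 3100) = 0.5778 m

x = 0.58 m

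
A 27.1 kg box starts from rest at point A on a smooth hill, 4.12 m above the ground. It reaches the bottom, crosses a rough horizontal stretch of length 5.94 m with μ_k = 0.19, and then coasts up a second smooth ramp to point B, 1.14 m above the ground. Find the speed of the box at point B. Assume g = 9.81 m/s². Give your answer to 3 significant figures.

Energy at A: mgh₁ = (27.1)(9.81)(4.12) = 1095.3 J
Friction loss: W_f = μ_k mg d = 300.0 J
At B: ½mv² + mgh₂ = mgh₁ − W_f
½mv² = 1095.3 − 300.0 − 303.07 = 492.20 J
v = √(2 × 492.20/27.1) = 6.027 m/s

v = 6.03 m/s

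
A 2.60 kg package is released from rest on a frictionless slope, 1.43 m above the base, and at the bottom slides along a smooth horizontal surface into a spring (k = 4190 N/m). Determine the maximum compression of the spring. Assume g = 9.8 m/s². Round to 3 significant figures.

x = 0.132 m

Gravitational PE at the top equals spring PE at max compression: mgh = ½kx²
x = √(2mgh/k) = √(2 × 2.60 × 9.8 × 1.43 / 4190) = 0.1319 m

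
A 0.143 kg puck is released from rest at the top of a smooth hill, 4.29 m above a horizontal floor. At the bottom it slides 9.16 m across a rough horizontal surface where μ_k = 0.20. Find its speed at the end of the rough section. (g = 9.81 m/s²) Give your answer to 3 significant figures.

Energy at the top = energy at the end + work done against friction:
mgh = ½mv² + μ_k m g d
W_f = μ_k mg d = (0.20)(0.143)(9.81)(9.16) = 2.570 J
½mv² = mgh − W_f = 6.0181 − 2.570 = 3.4482 J
v = √(2 × 3.4482/0.143) = 6.944 m/s

v = 6.94 m/s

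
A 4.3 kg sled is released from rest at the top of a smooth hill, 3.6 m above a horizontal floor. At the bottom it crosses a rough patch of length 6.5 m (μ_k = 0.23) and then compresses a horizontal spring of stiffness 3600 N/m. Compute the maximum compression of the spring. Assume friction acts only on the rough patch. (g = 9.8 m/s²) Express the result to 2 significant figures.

x = 0.22 m

Initial energy: E₁ = mgh = (4.3)(9.8)(3.6) = 151.70 J
Friction removes W_f = μ_k mg d = (0.23)(4.3)(9.8)(6.5) = 63.00 J
Energy reaching the spring: E = 151.70 − 63.00 = 88.705 J
At max compression ½kx² = E ⇒ x = √(2E/k) = √(2 × 88.705/3600) = 0.2220 m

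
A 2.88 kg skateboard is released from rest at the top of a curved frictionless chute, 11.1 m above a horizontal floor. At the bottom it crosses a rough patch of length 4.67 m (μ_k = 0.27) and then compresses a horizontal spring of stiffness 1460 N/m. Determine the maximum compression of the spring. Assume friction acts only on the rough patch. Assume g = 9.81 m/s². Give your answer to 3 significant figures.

x = 0.617 m

Initial energy: E₁ = mgh = (2.88)(9.81)(11.1) = 313.61 J
Friction removes W_f = μ_k mg d = (0.27)(2.88)(9.81)(4.67) = 35.62 J
Energy reaching the spring: E = 313.61 − 35.62 = 277.98 J
At max compression ½kx² = E ⇒ x = √(2E/k) = √(2 × 277.98/1460) = 0.6171 m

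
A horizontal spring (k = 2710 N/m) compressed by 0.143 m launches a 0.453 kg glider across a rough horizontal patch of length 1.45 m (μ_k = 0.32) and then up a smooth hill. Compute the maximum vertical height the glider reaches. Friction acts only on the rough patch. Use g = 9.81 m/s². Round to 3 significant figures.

Spring energy: E₀ = ½kx² = ½(2710)(0.143)² = 27.708 J
Friction: W_f = μ_k mg d = (0.32)(0.453)(9.81)(1.45) = 2.062 J
Energy at base of ramp: E = 27.708 − 2.062 = 25.646 J
At max height all remaining energy is PE: mgh = E ⇒ h = E/(mg) = 25.646/(0.453 × 9.81) = 5.771 m

h = 5.77 m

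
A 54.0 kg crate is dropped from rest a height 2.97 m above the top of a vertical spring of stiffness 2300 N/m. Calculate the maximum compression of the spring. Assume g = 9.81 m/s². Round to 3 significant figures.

x = 1.42 m

Let x be the compression. The total drop is H + x, and the crate is instantaneously at rest at max compression, so energy conservation gives:
mg(H + x) = ½kx²
½(2300)x² − (54.0)(9.81)x − (54.0)(9.81)(2.97) = 0
1150x² − 529.7x − 1573 = 0
x = [529.7 + √(280624 + 7.2373e+06)]/(2 × 1150) = 1.422 m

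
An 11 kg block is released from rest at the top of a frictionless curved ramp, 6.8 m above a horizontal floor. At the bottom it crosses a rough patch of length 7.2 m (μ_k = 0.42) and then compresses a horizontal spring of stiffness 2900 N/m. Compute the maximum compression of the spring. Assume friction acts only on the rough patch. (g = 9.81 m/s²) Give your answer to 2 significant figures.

Initial energy: E₁ = mgh = (11)(9.81)(6.8) = 733.79 J
Friction removes W_f = μ_k mg d = (0.42)(11)(9.81)(7.2) = 326.3 J
Energy reaching the spring: E = 733.79 − 326.3 = 407.47 J
At max compression ½kx² = E ⇒ x = √(2E/k) = √(2 × 407.47/2900) = 0.5301 m

x = 0.53 m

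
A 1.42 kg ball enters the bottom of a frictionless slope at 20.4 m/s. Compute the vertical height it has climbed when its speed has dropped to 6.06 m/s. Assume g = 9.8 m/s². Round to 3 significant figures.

Conservation of energy: ½mv₁² = ½mv₂² + mgh
h = (v₁² − v₂²)/(2g) = (20.4² − 6.06²)/(2 × 9.8) = 19.36 m

h = 19.4 m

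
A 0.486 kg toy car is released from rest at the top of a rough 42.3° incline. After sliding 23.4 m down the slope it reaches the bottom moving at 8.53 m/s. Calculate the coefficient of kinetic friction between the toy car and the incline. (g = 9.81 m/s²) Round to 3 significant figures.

μ_k = 0.696

Energy balance down the incline: mg L sinθ − ½mv² = μ_k (mg cosθ) L
mgL sinθ = 75.083 J; ½mv² = 17.681 J
W_f = 75.083 − 17.681 = 57.40 J
μ_k = W_f/(mg cosθ · L) = 57.40/(3.526 × 23.4) = 0.6957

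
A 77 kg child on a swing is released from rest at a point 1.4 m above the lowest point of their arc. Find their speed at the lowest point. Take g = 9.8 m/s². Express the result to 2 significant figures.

v = 5.2 m/s

Energy conservation between the two points: mgh = ½mv²
The mass cancels from both sides.
v = √(2gh) = √(2 × 9.8 × 1.4) = √27.440 = 5.238 m/s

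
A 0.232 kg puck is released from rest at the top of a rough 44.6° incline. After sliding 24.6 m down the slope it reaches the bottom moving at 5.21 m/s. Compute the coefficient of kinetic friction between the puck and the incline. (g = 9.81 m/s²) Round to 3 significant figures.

μ_k = 0.907

The energy dissipated by friction is the PE lost minus the KE gained:
mgL sinθ = 39.312 J; ½mv² = 3.1487 J
W_f = 39.312 − 3.1487 = 36.16 J
μ_k = W_f/(mg cosθ · L) = 36.16/(1.621 × 24.6) = 0.9071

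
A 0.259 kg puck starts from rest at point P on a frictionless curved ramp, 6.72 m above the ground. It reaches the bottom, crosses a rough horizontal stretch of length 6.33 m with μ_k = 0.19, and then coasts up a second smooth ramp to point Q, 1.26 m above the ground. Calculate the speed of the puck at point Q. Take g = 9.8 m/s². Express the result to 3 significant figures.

Energy at P: mgh₁ = (0.259)(9.8)(6.72) = 17.057 J
Friction loss: W_f = μ_k mg d = 3.053 J
At Q: ½mv² + mgh₂ = mgh₁ − W_f
½mv² = 17.057 − 3.053 − 3.1981 = 10.806 J
v = √(2 × 10.806/0.259) = 9.135 m/s

v = 9.13 m/s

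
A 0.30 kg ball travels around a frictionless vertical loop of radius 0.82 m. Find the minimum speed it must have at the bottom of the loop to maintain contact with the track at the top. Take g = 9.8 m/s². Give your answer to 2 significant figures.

At the top: mg = mv_top²/r ⇒ v_top² = gr = 8.036 m²/s²
Energy from bottom to top (height 2r): ½mv_bot² = ½mv_top² + mg(2r)
v_bot² = gr + 4gr = 5gr = 40.18
v_bot = √(5gr) = 6.339 m/s

v = 6.3 m/s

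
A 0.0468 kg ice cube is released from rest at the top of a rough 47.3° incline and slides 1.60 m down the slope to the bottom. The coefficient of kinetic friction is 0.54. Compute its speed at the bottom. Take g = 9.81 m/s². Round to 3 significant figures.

Work–energy: mg(L sinθ) − μ_k(mg cosθ)L = ½mv²
mgh = mgL sinθ = (0.0468)(9.81)(1.60)sin47.3° = 0.53985 J
W_f = μ_k mg cosθ · L = (0.54)(0.0468)(9.81)cos47.3°·1.60 = 0.2690 J
½mv² = 0.53985 − 0.2690 = 0.27084 J
v = √(2 × 0.27084/0.0468) = 3.402 m/s

v = 3.40 m/s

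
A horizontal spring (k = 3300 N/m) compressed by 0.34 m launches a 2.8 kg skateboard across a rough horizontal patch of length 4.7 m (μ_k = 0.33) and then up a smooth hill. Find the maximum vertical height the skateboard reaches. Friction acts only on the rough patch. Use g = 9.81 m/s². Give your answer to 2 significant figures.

h = 5.4 m

Spring energy: E₀ = ½kx² = ½(3300)(0.34)² = 190.74 J
Friction: W_f = μ_k mg d = (0.33)(2.8)(9.81)(4.7) = 42.60 J
Energy at base of ramp: E = 190.74 − 42.60 = 148.14 J
At max height all remaining energy is PE: mgh = E ⇒ h = E/(mg) = 148.14/(2.8 × 9.81) = 5.393 m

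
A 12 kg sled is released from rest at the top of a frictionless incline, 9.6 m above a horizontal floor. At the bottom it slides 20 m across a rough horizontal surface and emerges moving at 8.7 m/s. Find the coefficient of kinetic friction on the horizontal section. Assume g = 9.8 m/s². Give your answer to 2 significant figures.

μ_k = 0.29

Energy at the top = energy at the end + work done against friction:
mgh = ½mv² + μ_k m g d
mgh = 1129.0 J; ½mv² = 454.14 J
W_f = 1129.0 − 454.14 = 674.8 J
μ_k = W_f/(mg·d) = 674.8/(117.6 × 20) = 0.2869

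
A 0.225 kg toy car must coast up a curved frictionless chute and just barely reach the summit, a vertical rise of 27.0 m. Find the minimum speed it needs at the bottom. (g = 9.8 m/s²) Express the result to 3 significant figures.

At the top it is momentarily at rest, so all KE converts to PE: ½mv² = mgh
v = √(2gh) = √(2 × 9.8 × 27.0) = 23.00 m/s

v = 23.0 m/s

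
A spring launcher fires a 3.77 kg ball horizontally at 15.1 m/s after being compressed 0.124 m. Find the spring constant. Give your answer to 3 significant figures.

½kx² = ½mv²
k = mv²/x² = (3.77)(15.1)²/(0.124)² = 55905 N/m

k = 55900 N/m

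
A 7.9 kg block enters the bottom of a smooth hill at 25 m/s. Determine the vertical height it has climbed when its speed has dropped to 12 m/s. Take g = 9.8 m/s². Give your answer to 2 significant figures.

Conservation of energy: ½mv₁² = ½mv₂² + mgh
h = (v₁² − v₂²)/(2g) = (25² − 12²)/(2 × 9.8) = 24.54 m

h = 25 m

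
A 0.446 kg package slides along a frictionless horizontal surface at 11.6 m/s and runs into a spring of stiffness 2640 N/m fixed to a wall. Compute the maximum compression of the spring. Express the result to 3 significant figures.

x = 0.151 m

Conservation of energy between contact and max compression: ½mv² = ½kx²
x = v√(m/k) = 11.6 × √(0.446/2640) = 0.1508 m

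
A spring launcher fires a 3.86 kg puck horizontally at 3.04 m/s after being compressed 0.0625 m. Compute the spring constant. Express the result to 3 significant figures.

k = 9130 N/m

½kx² = ½mv²
k = mv²/x² = (3.86)(3.04)²/(0.0625)² = 9132 N/m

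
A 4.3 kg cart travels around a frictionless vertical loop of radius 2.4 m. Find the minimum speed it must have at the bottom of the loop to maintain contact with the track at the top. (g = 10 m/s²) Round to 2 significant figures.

v = 11 m/s

At the top: mg = mv_top²/r ⇒ v_top² = gr = 24.00 m²/s²
Energy from bottom to top (height 2r): ½mv_bot² = ½mv_top² + mg(2r)
v_bot² = gr + 4gr = 5gr = 120.0
v_bot = √(5gr) = 10.95 m/s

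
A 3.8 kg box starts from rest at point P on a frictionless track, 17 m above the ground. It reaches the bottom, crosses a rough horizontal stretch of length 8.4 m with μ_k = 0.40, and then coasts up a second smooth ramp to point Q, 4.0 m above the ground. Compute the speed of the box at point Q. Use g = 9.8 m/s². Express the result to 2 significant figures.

Energy at P: mgh₁ = (3.8)(9.8)(17) = 633.08 J
Friction loss: W_f = μ_k mg d = 125.1 J
At Q: ½mv² + mgh₂ = mgh₁ − W_f
½mv² = 633.08 − 125.1 − 148.96 = 358.99 J
v = √(2 × 358.99/3.8) = 13.75 m/s

v = 14 m/s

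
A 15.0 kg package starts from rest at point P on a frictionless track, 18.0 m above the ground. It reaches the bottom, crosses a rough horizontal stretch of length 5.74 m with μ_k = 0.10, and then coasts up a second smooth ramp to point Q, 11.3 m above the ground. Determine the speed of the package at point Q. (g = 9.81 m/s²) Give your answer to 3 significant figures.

v = 11.0 m/s

Energy at P: mgh₁ = (15.0)(9.81)(18.0) = 2648.7 J
Friction loss: W_f = μ_k mg d = 84.46 J
At Q: ½mv² + mgh₂ = mgh₁ − W_f
½mv² = 2648.7 − 84.46 − 1662.8 = 901.44 J
v = √(2 × 901.44/15.0) = 10.96 m/s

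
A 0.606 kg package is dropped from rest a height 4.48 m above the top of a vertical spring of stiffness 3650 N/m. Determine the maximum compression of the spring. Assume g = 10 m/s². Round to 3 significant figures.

Measuring PE from the top of the relaxed spring, at max compression the package has dropped H + x with zero KE, so:
mg(H + x) = ½kx²
½(3650)x² − (0.606)(10)x − (0.606)(10)(4.48) = 0
1825x² − 6.060x − 27.15 = 0
x = [6.060 + √(36.72 + 198186)]/(2 × 1825) = 0.1236 m

x = 0.124 m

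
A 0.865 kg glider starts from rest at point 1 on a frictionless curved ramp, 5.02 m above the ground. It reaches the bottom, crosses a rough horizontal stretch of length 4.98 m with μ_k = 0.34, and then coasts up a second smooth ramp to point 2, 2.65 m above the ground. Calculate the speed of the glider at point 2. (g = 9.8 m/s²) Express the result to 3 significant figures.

v = 3.64 m/s

Energy at 1: mgh₁ = (0.865)(9.8)(5.02) = 42.555 J
Friction loss: W_f = μ_k mg d = 14.35 J
At 2: ½mv² + mgh₂ = mgh₁ − W_f
½mv² = 42.555 − 14.35 − 22.464 = 5.7372 J
v = √(2 × 5.7372/0.865) = 3.642 m/s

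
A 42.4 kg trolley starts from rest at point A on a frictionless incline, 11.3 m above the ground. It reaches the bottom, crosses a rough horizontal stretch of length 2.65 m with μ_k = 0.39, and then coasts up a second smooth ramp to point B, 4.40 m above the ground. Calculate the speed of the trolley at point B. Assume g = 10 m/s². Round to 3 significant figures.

v = 10.8 m/s

Energy at A: mgh₁ = (42.4)(10)(11.3) = 4791.2 J
Friction loss: W_f = μ_k mg d = 438.2 J
At B: ½mv² + mgh₂ = mgh₁ − W_f
½mv² = 4791.2 − 438.2 − 1865.6 = 2487.4 J
v = √(2 × 2487.4/42.4) = 10.83 m/s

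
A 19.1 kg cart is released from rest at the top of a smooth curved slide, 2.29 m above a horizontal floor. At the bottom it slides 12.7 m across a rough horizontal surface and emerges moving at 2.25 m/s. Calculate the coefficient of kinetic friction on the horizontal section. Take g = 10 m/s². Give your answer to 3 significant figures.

μ_k = 0.160

Energy bookkeeping (friction removes W_f = μ_k N d):
mgh = ½mv² + μ_k m g d
mgh = 437.39 J; ½mv² = 48.347 J
W_f = 437.39 − 48.347 = 389.0 J
μ_k = W_f/(mg·d) = 389.0/(191.0 × 12.7) = 0.1604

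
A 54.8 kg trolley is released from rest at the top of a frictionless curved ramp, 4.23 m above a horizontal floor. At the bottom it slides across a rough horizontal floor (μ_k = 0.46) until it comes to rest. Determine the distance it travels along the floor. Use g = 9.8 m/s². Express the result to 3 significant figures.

d = 9.20 m

Energy bookkeeping (friction removes W_f = μ_k N d):
At rest all PE has been dissipated by friction: mgh = μ_k m g d
d = h/μ_k = 4.23/0.46 = 9.196 m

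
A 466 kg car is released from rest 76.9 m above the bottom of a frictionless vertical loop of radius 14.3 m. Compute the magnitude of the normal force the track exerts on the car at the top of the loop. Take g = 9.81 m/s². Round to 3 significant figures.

Energy from release to top (height 2r): mgh = ½mv_top² + mg(2r)
v_top² = 2g(h − 2r) = 2(9.81)(76.9 − 28.60) = 947.65 m²/s²
At the top, both N and weight point toward the centre: N + mg = mv_top²/r
N = m(v_top²/r − g) = 466(947.65/14.3 − 9.81) = 26310 N

N = 26300 N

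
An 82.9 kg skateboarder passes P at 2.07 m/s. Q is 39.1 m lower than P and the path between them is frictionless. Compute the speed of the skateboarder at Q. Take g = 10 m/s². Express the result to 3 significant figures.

By conservation of mechanical energy, ½mv₀² + mgh = ½mv²
v² = v₀² + 2gh = (2.07)² + 2(10)(39.1) = 786.28
v = √786.28 = 28.04 m/s

v = 28.0 m/s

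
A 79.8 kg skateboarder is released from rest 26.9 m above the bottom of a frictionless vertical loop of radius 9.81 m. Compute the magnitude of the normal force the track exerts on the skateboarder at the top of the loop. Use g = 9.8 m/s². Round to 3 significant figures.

N = 379 N

Energy from release to top (height 2r): mgh = ½mv_top² + mg(2r)
v_top² = 2g(h − 2r) = 2(9.8)(26.9 − 19.62) = 142.69 m²/s²
At the top, both N and weight point toward the centre: N + mg = mv_top²/r
N = m(v_top²/r − g) = 79.8(142.69/9.81 − 9.8) = 378.7 N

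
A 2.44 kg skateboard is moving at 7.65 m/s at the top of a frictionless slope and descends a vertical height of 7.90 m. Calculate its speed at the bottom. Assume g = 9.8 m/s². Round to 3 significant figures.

v = 14.6 m/s

Energy conservation between the two points: ½mv₀² + mgh = ½mv²
The mass cancels from both sides.
v² = v₀² + 2gh = (7.65)² + 2(9.8)(7.90) = 213.36
v = √213.36 = 14.61 m/s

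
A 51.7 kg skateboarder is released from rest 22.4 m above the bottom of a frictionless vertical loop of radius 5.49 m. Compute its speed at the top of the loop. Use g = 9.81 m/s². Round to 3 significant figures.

Energy conservation: mgh = ½mv_top² + mg(2r)
v_top² = 2g(h − 2r) = 2(9.81)(22.4 − 10.98) = 224.1
v_top = 14.97 m/s

v = 15.0 m/s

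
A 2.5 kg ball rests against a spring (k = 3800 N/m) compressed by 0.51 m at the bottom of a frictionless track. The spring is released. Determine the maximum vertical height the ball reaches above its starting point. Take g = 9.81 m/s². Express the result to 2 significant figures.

At maximum height the ball is at rest, so ½kx² = mgh
h = kx²/(2mg) = (3800)(0.51)²/(2 × 2.5 × 9.81) = 20.15 m

h = 20 m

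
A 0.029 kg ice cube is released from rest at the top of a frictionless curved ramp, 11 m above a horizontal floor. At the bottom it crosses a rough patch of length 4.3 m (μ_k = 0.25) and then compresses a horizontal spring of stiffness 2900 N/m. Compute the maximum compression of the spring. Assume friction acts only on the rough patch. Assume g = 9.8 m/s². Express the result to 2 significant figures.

x = 0.044 m

Initial energy: E₁ = mgh = (0.029)(9.8)(11) = 3.1262 J
Friction removes W_f = μ_k mg d = (0.25)(0.029)(9.8)(4.3) = 0.3055 J
Energy reaching the spring: E = 3.1262 − 0.3055 = 2.8207 J
At max compression ½kx² = E ⇒ x = √(2E/k) = √(2 × 2.8207/2900) = 0.04411 m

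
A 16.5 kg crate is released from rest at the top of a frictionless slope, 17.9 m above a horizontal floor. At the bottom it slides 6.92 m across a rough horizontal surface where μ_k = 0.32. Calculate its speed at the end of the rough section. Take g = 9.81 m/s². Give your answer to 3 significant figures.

Energy bookkeeping (friction removes W_f = μ_k N d):
mgh = ½mv² + μ_k m g d
W_f = μ_k mg d = (0.32)(16.5)(9.81)(6.92) = 358.4 J
½mv² = mgh − W_f = 2897.4 − 358.4 = 2538.9 J
v = √(2 × 2538.9/16.5) = 17.54 m/s

v = 17.5 m/s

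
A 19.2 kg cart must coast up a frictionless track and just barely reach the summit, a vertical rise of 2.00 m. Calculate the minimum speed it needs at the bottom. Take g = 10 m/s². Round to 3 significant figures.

At the top it is momentarily at rest, so all KE converts to PE: ½mv² = mgh
v = √(2gh) = √(2 × 10 × 2.00) = 6.325 m/s

v = 6.32 m/s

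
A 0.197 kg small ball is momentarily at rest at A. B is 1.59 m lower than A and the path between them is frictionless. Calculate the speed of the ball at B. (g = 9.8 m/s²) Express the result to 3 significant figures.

v = 5.58 m/s

By conservation of mechanical energy, mgh = ½mv²
The mass cancels from both sides.
v = √(2gh) = √(2 × 9.8 × 1.59) = √31.164 = 5.582 m/s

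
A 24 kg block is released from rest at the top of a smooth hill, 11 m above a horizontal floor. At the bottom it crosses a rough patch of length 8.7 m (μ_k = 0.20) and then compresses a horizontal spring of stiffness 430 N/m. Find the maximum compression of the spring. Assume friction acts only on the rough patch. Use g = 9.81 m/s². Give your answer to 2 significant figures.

x = 3.2 m

Initial energy: E₁ = mgh = (24)(9.81)(11) = 2589.8 J
Friction removes W_f = μ_k mg d = (0.20)(24)(9.81)(8.7) = 409.7 J
Energy reaching the spring: E = 2589.8 − 409.7 = 2180.2 J
At max compression ½kx² = E ⇒ x = √(2E/k) = √(2 × 2180.2/430) = 3.184 m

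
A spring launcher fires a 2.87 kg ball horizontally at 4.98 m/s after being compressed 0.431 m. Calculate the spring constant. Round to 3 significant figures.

Spring PE at full compression equals KE at release: ½kx² = ½mv²
k = mv²/x² = (2.87)(4.98)²/(0.431)² = 383.2 N/m

k = 383 N/m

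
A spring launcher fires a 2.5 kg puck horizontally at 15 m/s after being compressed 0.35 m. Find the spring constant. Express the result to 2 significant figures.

Energy stored in the spring equals the launch KE: ½kx² = ½mv²
k = mv²/x² = (2.5)(15)²/(0.35)² = 4592 N/m

k = 4600 N/m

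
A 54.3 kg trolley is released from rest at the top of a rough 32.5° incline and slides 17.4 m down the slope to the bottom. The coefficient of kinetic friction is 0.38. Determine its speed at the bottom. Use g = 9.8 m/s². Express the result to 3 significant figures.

Taking the bottom as reference, mgh = ½mv² + μ_k N L with h = L sinθ, N = mg cosθ:
mgh = mgL sinθ = (54.3)(9.8)(17.4)sin32.5° = 4975.0 J
W_f = μ_k mg cosθ · L = (0.38)(54.3)(9.8)cos32.5°·17.4 = 2967 J
½mv² = 4975.0 − 2967 = 2007.5 J
v = √(2 × 2007.5/54.3) = 8.599 m/s

v = 8.60 m/s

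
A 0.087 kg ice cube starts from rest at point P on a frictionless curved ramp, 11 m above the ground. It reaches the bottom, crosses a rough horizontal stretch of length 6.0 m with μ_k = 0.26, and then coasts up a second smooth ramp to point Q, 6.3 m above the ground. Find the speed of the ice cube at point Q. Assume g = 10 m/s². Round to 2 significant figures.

Energy at P: mgh₁ = (0.087)(10)(11) = 9.5700 J
Friction loss: W_f = μ_k mg d = 1.357 J
At Q: ½mv² + mgh₂ = mgh₁ − W_f
½mv² = 9.5700 − 1.357 − 5.4810 = 2.7318 J
v = √(2 × 2.7318/0.087) = 7.925 m/s

v = 7.9 m/s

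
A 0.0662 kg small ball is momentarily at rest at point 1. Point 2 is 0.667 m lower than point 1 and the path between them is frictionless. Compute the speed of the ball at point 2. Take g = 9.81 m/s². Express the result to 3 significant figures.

Mechanical energy is conserved (no friction): mgh = ½mv²
The mass cancels from both sides.
v = √(2gh) = √(2 × 9.81 × 0.667) = √13.087 = 3.618 m/s

v = 3.62 m/s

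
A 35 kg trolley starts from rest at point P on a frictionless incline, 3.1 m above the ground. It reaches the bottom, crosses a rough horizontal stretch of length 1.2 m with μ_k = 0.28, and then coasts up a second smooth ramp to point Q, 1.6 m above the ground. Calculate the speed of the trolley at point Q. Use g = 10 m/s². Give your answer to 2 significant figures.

Energy at P: mgh₁ = (35)(10)(3.1) = 1085.0 J
Friction loss: W_f = μ_k mg d = 117.6 J
At Q: ½mv² + mgh₂ = mgh₁ − W_f
½mv² = 1085.0 − 117.6 − 560.00 = 407.40 J
v = √(2 × 407.40/35) = 4.825 m/s

v = 4.8 m/s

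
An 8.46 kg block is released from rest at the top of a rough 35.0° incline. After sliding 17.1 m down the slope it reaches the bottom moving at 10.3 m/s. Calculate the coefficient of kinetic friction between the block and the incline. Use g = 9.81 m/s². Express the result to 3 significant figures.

The energy dissipated by friction is the PE lost minus the KE gained:
mgL sinθ = 814.00 J; ½mv² = 448.76 J
W_f = 814.00 − 448.76 = 365.2 J
μ_k = W_f/(mg cosθ · L) = 365.2/(67.98 × 17.1) = 0.3142

μ_k = 0.314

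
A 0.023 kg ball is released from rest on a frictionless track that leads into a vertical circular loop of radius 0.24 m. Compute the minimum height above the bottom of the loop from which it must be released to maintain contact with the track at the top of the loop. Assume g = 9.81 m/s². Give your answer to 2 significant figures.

At the top, for minimum speed gravity alone supplies the centripetal force: mg = mv_top²/r ⇒ v_top² = gr = 2.354 m²/s²
Energy conservation from release height h to the top (height 2r): mgh = ½mv_top² + mg(2r)
h = v_top²/(2g) + 2r = r/2 + 2r = 5r/2 = 0.6000 m

h = 0.60 m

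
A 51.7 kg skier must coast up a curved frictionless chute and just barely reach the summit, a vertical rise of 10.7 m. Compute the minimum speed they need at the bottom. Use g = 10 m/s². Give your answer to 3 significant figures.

v = 14.6 m/s

At the top they are momentarily at rest, so all KE converts to PE: ½mv² = mgh
v = √(2gh) = √(2 × 10 × 10.7) = 14.63 m/s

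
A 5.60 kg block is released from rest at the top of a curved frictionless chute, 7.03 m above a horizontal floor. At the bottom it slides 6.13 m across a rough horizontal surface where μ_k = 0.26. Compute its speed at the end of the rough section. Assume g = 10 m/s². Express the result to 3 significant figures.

Applying the work–energy principle:
mgh = ½mv² + μ_k m g d
W_f = μ_k mg d = (0.26)(5.60)(10)(6.13) = 89.25 J
½mv² = mgh − W_f = 393.68 − 89.25 = 304.43 J
v = √(2 × 304.43/5.60) = 10.43 m/s

v = 10.4 m/s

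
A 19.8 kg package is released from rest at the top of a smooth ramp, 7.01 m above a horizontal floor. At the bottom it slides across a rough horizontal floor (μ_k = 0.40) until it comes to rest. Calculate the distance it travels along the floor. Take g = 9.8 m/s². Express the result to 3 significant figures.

d = 17.5 m

Energy at the top = energy at the end + work done against friction:
At rest all PE has been dissipated by friction: mgh = μ_k m g d
d = h/μ_k = 7.01/0.40 = 17.52 m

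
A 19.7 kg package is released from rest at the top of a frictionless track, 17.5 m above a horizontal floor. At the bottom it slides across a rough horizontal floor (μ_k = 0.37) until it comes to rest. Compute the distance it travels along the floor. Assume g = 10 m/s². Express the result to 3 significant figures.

d = 47.3 m

Energy bookkeeping (friction removes W_f = μ_k N d):
At rest all PE has been dissipated by friction: mgh = μ_k m g d
d = h/μ_k = 17.5/0.37 = 47.30 m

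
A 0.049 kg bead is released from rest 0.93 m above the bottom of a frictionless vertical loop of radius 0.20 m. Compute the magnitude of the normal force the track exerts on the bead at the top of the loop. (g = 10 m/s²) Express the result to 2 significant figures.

N = 2.1 N

Energy from release to top (height 2r): mgh = ½mv_top² + mg(2r)
v_top² = 2g(h − 2r) = 2(10)(0.93 − 0.4000) = 10.600 m²/s²
At the top, both N and weight point toward the centre: N + mg = mv_top²/r
N = m(v_top²/r − g) = 0.049(10.600/0.20 − 10) = 2.107 N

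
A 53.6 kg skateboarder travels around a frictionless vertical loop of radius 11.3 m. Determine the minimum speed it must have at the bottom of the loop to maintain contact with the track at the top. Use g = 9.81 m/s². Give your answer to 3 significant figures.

At the top: mg = mv_top²/r ⇒ v_top² = gr = 110.9 m²/s²
Energy from bottom to top (height 2r): ½mv_bot² = ½mv_top² + mg(2r)
v_bot² = gr + 4gr = 5gr = 554.3
v_bot = √(5gr) = 23.54 m/s

v = 23.5 m/s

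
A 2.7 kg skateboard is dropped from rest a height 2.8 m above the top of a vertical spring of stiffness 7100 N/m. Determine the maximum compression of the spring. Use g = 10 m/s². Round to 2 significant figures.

Measuring PE from the top of the relaxed spring, at max compression the skateboard has dropped H + x with zero KE, so:
mg(H + x) = ½kx²
½(7100)x² − (2.7)(10)x − (2.7)(10)(2.8) = 0
3550x² − 27.00x − 75.60 = 0
x = [27.00 + √(729.0 + 1.0735e+06)]/(2 × 3550) = 0.1498 m

x = 0.15 m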